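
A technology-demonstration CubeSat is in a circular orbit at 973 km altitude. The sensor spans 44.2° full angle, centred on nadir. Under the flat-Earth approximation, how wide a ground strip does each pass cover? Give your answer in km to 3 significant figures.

790 km

Half-angle = 44.2°/2 = 22.1°.
Swath width ≈ 2h·tan(θ/2) = 2 × 973 × tan(22.1°) = 790.2 km.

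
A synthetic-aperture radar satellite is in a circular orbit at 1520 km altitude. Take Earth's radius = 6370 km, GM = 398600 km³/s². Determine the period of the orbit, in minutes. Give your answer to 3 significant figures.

Semi-major axis a = 6370 + 1520 = 7890 km. Period T = 2π√(a³/μ) = 2π√(7890³/398600) = 6974.7 s = 116.25 min.

116 min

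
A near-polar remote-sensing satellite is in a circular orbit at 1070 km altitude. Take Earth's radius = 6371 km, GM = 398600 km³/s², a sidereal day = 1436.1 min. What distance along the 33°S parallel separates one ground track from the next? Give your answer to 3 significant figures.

2490 km

Semi-major axis a = 6371 + 1070 = 7441 km. Period T = 2π√(a³/μ) = 2π√(7441³/398600) = 6387.9 s = 106.47 min.
Node shift per orbit = (6387.9/86166) × 360° = 26.69°.
Equatorial spacing = 26.69 × 111.2 km/° = 2968 km.
At 33° latitude, spacing = 2968 × cos(33°) = 2489 km.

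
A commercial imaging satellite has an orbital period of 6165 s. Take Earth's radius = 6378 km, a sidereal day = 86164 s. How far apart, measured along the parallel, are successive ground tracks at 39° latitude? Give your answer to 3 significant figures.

2230 km

Node shift per orbit = (6165.0/86164) × 360° = 25.76°.
Equatorial spacing = 25.76 × 111.3 km/° = 2867 km.
At 39° latitude, spacing = 2867 × cos(39°) = 2228 km.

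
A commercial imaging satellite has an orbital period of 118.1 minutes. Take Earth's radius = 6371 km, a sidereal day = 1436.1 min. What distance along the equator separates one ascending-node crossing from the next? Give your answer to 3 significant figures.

3290 km

T = 118.1 min = 7086.0 s.
During one orbit Earth rotates (7086.0 / 86166) × 360° = 29.61°.
At the equator that is 29.61° × (2π·6371/360) km/° = 29.61 × 111.2 = 3292 km.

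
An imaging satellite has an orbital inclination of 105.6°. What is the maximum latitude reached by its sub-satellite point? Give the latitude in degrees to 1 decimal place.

74.4°

Retrograde orbit: the ground track reaches ±(180° − i) = ±(180 − 105.6) = ±74.4°.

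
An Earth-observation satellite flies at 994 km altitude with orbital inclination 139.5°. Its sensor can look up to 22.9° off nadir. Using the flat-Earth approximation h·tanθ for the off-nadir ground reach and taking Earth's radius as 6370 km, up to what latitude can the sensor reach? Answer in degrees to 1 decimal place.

Retrograde orbit: the ground track reaches ±(180° − i) = ±(180 − 139.5) = ±40.5°.
Sensor half-swath on the ground ≈ 994·tan(22.9°) = 420 km = 3.78° of latitude.
Maximum observable latitude ≈ 40.5 + 3.78 = 44.3°.

44.3°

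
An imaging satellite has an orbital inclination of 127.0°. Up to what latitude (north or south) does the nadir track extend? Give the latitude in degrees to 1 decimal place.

53.0°

Retrograde orbit: the ground track reaches ±(180° − i) = ±(180 − 127.0) = ±53.0°.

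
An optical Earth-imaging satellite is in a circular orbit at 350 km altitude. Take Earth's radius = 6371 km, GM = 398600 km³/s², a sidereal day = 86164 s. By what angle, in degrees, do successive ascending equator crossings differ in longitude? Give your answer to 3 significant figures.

Semi-major axis a = 6371 + 350 = 6721 km. Period T = 2π√(a³/μ) = 2π√(6721³/398600) = 5483.6 s = 91.39 min.
During one orbit Earth rotates (5483.6 / 86164) × 360° = 22.91°.

22.9°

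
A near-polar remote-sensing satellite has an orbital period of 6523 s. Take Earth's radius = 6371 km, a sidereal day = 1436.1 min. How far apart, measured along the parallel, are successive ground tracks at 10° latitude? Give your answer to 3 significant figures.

Node shift per orbit = (6523.0/86166) × 360° = 27.25°.
Equatorial spacing = 27.25 × 111.2 km/° = 3030 km.
At 10° latitude, spacing = 3030 × cos(10°) = 2984 km.

2980 km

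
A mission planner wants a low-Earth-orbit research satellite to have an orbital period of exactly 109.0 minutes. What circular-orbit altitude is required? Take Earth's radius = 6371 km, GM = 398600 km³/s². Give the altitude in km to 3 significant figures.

1190 km

T = 109.0 min = 6540.0 s.
From T = 2π√(a³/μ): a = (μ T²/4π²)^(1/3) = (398600 × 6540.0² / 4π²)^(1/3) = 7559 km.
Altitude h = a − R = 7559 − 6371 = 1188 km.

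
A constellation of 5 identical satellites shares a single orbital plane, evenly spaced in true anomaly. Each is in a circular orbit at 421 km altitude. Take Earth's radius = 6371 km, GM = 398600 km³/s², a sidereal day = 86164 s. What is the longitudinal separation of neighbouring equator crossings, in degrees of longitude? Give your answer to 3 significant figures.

4.65°

Semi-major axis a = 6371 + 421 = 6792 km. Period T = 2π√(a³/μ) = 2π√(6792³/398600) = 5570.7 s = 92.84 min.
Single-satellite node shift = (5570.7/86164) × 360° = 23.27°.
With 5 satellites evenly phased, successive equator crossings are 23.27/5 = 4.655° apart.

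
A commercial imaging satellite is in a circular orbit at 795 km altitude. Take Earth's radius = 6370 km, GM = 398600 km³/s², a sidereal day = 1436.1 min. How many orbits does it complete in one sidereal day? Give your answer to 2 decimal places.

14.28

Semi-major axis a = 6370 + 795 = 7165 km. Period T = 2π√(a³/μ) = 2π√(7165³/398600) = 6035.8 s = 100.60 min.
Orbits per sidereal day = 86166 / 6035.8 = 14.276.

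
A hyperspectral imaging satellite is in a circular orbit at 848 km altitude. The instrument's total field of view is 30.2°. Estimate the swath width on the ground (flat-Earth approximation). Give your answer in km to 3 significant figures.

458 km

Half-angle = 30.2°/2 = 15.1°.
Swath width ≈ 2h·tan(θ/2) = 2 × 848 × tan(15.1°) = 457.6 km.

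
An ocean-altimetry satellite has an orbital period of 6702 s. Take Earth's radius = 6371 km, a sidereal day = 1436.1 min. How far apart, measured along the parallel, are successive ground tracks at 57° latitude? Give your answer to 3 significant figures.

Node shift per orbit = (6702.0/86166) × 360° = 28.00°.
Equatorial spacing = 28.00 × 111.2 km/° = 3114 km.
At 57° latitude, spacing = 3114 × cos(57°) = 1696 km.

1700 km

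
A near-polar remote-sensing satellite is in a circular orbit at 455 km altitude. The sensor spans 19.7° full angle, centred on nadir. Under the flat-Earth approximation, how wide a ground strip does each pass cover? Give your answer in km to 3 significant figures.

158 km

Half-angle = 19.7°/2 = 9.85°.
Swath width ≈ 2h·tan(θ/2) = 2 × 455 × tan(9.85°) = 158.0 km.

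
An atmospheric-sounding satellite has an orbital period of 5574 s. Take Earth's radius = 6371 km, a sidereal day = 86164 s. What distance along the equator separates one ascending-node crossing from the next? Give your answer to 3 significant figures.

2590 km

During one orbit Earth rotates (5574.0 / 86164) × 360° = 23.29°.
At the equator that is 23.29° × (2π·6371/360) km/° = 23.29 × 111.2 = 2590 km.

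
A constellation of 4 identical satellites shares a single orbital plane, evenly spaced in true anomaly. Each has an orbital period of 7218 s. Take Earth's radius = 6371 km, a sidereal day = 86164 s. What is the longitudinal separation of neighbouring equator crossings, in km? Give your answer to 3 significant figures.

838 km

Single-satellite node shift = (7218.0/86164) × 360° = 30.16°.
With 4 satellites evenly phased, successive equator crossings are 30.16/4 = 7.539° apart.
That is 7.539 × 111.2 = 838 km at the equator.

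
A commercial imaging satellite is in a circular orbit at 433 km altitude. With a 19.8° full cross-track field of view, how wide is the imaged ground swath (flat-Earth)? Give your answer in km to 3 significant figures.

151 km

Half-angle = 19.8°/2 = 9.9°.
Swath width ≈ 2h·tan(θ/2) = 2 × 433 × tan(9.9°) = 151.1 km.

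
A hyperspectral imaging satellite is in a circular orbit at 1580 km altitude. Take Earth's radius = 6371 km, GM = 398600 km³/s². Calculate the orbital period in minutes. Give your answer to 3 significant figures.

118 min

Semi-major axis a = 6371 + 1580 = 7951 km. Period T = 2π√(a³/μ) = 2π√(7951³/398600) = 7055.8 s = 117.60 min.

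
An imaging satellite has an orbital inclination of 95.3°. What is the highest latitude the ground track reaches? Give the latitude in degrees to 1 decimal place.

84.7°

Retrograde orbit: the ground track reaches ±(180° − i) = ±(180 − 95.3) = ±84.7°.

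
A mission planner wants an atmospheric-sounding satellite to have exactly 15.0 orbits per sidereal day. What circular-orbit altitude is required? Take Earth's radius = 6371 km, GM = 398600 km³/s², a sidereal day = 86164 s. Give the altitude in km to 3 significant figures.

Required period T = 86164 / 15.0 = 5744.3 s.
From T = 2π√(a³/μ): a = (μ T²/4π²)^(1/3) = (398600 × 5744.3² / 4π²)^(1/3) = 6932 km.
Altitude h = a − R = 6932 − 6371 = 561 km.

561 km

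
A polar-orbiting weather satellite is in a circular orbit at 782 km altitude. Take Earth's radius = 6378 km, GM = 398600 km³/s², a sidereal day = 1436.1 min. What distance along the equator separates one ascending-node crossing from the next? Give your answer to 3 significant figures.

Semi-major axis a = 6378 + 782 = 7160 km. Period T = 2π√(a³/μ) = 2π√(7160³/398600) = 6029.5 s = 100.49 min.
During one orbit Earth rotates (6029.5 / 86166) × 360° = 25.19°.
At the equator that is 25.19° × (2π·6378/360) km/° = 25.19 × 111.3 = 2804 km.

2800 km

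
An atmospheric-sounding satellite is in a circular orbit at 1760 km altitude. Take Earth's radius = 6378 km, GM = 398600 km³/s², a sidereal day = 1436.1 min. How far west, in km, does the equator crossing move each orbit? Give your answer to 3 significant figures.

3400 km

Semi-major axis a = 6378 + 1760 = 8138 km. Period T = 2π√(a³/μ) = 2π√(8138³/398600) = 7306.1 s = 121.77 min.
During one orbit Earth rotates (7306.1 / 86166) × 360° = 30.52°.
At the equator that is 30.52° × (2π·6378/360) km/° = 30.52 × 111.3 = 3398 km.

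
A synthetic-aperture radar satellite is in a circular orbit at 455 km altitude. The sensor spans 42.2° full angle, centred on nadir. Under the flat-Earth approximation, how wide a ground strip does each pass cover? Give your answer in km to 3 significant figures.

Half-angle = 42.2°/2 = 21.1°.
Swath width ≈ 2h·tan(θ/2) = 2 × 455 × tan(21.1°) = 351.1 km.

351 km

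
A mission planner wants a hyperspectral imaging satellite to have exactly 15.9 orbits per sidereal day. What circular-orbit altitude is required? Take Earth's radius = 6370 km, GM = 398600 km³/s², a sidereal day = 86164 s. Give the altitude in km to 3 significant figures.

Required period T = 86164 / 15.9 = 5419.1 s.
From T = 2π√(a³/μ): a = (μ T²/4π²)^(1/3) = (398600 × 5419.1² / 4π²)^(1/3) = 6668 km.
Altitude h = a − R = 6668 − 6370 = 298 km.

298 km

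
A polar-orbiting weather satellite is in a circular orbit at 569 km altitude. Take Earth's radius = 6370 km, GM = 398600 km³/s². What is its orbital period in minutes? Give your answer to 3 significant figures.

95.9 min

Semi-major axis a = 6370 + 569 = 6939 km. Period T = 2π√(a³/μ) = 2π√(6939³/398600) = 5752.5 s = 95.87 min.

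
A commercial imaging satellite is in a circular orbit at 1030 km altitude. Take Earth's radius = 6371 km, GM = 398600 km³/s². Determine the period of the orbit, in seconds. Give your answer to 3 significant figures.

Semi-major axis a = 6371 + 1030 = 7401 km. Period T = 2π√(a³/μ) = 2π√(7401³/398600) = 6336.5 s = 105.61 min.

6340 seconds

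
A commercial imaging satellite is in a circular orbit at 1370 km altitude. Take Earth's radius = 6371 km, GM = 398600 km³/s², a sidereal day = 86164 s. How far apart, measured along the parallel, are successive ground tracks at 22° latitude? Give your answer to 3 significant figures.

Semi-major axis a = 6371 + 1370 = 7741 km. Period T = 2π√(a³/μ) = 2π√(7741³/398600) = 6778.1 s = 112.97 min.
Node shift per orbit = (6778.1/86164) × 360° = 28.32°.
Equatorial spacing = 28.32 × 111.2 km/° = 3149 km.
At 22° latitude, spacing = 3149 × cos(22°) = 2920 km.

2920 km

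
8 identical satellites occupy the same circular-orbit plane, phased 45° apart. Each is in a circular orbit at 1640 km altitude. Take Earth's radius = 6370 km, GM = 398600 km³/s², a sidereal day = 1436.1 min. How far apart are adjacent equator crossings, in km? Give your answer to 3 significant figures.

414 km

Semi-major axis a = 6370 + 1640 = 8010 km. Period T = 2π√(a³/μ) = 2π√(8010³/398600) = 7134.4 s = 118.91 min.
Single-satellite node shift = (7134.4/86166) × 360° = 29.81°.
With 8 satellites evenly phased, successive equator crossings are 29.81/8 = 3.726° apart.
That is 3.726 × 111.2 = 414 km at the equator.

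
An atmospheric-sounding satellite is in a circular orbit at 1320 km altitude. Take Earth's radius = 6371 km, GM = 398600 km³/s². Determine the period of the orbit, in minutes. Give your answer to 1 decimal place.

111.9 min

Semi-major axis a = 6371 + 1320 = 7691 km. Period T = 2π√(a³/μ) = 2π√(7691³/398600) = 6712.5 s = 111.88 min.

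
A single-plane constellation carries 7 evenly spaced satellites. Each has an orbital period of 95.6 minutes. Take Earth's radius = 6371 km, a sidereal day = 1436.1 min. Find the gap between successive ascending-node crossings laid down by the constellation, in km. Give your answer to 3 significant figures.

T = 95.6 min = 5736.0 s.
Single-satellite node shift = (5736.0/86166) × 360° = 23.96°.
With 7 satellites evenly phased, successive equator crossings are 23.96/7 = 3.424° apart.
That is 3.424 × 111.2 = 381 km at the equator.

381 km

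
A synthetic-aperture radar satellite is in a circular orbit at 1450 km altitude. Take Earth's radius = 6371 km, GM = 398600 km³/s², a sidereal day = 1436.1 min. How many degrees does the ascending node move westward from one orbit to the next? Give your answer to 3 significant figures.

Semi-major axis a = 6371 + 1450 = 7821 km. Period T = 2π√(a³/μ) = 2π√(7821³/398600) = 6883.4 s = 114.72 min.
During one orbit Earth rotates (6883.4 / 86166) × 360° = 28.76°.

28.8°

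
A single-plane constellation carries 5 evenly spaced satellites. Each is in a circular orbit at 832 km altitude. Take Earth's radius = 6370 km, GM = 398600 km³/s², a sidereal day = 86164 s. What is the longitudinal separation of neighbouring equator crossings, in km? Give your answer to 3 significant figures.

Semi-major axis a = 6370 + 832 = 7202 km. Period T = 2π√(a³/μ) = 2π√(7202³/398600) = 6082.6 s = 101.38 min.
Single-satellite node shift = (6082.6/86164) × 360° = 25.41°.
With 5 satellites evenly phased, successive equator crossings are 25.41/5 = 5.083° apart.
That is 5.083 × 111.2 = 565 km at the equator.

565 km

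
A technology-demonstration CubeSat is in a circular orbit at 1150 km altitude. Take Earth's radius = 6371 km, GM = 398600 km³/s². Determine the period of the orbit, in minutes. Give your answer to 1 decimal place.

108.2 min

Semi-major axis a = 6371 + 1150 = 7521 km. Period T = 2π√(a³/μ) = 2π√(7521³/398600) = 6491.2 s = 108.19 min.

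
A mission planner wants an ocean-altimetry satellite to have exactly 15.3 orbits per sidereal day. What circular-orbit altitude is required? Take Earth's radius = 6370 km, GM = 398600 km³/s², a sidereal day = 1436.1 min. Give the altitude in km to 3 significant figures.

Required period T = 86166 / 15.3 = 5631.8 s.
From T = 2π√(a³/μ): a = (μ T²/4π²)^(1/3) = (398600 × 5631.8² / 4π²)^(1/3) = 6842 km.
Altitude h = a − R = 6842 − 6370 = 472 km.

472 km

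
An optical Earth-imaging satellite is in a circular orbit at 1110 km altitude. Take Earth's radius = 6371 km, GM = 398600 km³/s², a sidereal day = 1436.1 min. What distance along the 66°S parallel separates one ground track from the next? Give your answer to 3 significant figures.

1220 km

Semi-major axis a = 6371 + 1110 = 7481 km. Period T = 2π√(a³/μ) = 2π√(7481³/398600) = 6439.5 s = 107.32 min.
Node shift per orbit = (6439.5/86166) × 360° = 26.90°.
Equatorial spacing = 26.90 × 111.2 km/° = 2992 km.
At 66° latitude, spacing = 2992 × cos(66°) = 1217 km.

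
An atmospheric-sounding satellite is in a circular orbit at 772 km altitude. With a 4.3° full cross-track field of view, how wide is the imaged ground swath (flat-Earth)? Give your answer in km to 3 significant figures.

58.0 km

Half-angle = 4.3°/2 = 2.15°.
Swath width ≈ 2h·tan(θ/2) = 2 × 772 × tan(2.15°) = 58.0 km.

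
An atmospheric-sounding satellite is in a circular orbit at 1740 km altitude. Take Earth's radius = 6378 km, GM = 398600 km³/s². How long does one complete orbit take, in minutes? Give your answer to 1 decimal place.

Semi-major axis a = 6378 + 1740 = 8118 km. Period T = 2π√(a³/μ) = 2π√(8118³/398600) = 7279.2 s = 121.32 min.

121.3 min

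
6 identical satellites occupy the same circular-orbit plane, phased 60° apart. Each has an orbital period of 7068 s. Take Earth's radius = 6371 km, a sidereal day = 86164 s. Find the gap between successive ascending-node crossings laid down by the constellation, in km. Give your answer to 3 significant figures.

Single-satellite node shift = (7068.0/86164) × 360° = 29.53°.
With 6 satellites evenly phased, successive equator crossings are 29.53/6 = 4.922° apart.
That is 4.922 × 111.2 = 547 km at the equator.

547 km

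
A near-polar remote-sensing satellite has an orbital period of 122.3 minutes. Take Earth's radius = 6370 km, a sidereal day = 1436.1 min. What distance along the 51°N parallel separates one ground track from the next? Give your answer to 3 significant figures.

T = 122.3 min = 7338.0 s.
Node shift per orbit = (7338.0/86166) × 360° = 30.66°.
Equatorial spacing = 30.66 × 111.2 km/° = 3408 km.
At 51° latitude, spacing = 3408 × cos(51°) = 2145 km.

2150 km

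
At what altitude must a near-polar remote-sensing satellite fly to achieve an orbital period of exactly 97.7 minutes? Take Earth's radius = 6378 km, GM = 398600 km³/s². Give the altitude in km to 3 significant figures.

649 km

T = 97.7 min = 5862.0 s.
From T = 2π√(a³/μ): a = (μ T²/4π²)^(1/3) = (398600 × 5862.0² / 4π²)^(1/3) = 7027 km.
Altitude h = a − R = 7027 − 6378 = 649 km.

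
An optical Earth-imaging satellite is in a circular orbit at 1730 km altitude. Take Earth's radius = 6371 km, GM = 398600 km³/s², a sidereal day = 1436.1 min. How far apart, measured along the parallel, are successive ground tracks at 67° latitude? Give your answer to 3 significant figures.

Semi-major axis a = 6371 + 1730 = 8101 km. Period T = 2π√(a³/μ) = 2π√(8101³/398600) = 7256.4 s = 120.94 min.
Node shift per orbit = (7256.4/86166) × 360° = 30.32°.
Equatorial spacing = 30.32 × 111.2 km/° = 3371 km.
At 67° latitude, spacing = 3371 × cos(67°) = 1317 km.

1320 km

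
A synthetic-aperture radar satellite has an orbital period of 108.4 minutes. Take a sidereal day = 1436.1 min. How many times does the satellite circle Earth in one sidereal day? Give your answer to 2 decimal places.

T = 108.4 min = 6504.0 s.
Orbits per sidereal day = 86166 / 6504.0 = 13.248.

13.25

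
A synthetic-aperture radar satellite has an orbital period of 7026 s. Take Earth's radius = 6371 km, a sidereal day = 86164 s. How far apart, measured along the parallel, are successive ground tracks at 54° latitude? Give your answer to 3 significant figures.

1920 km

Node shift per orbit = (7026.0/86164) × 360° = 29.36°.
Equatorial spacing = 29.36 × 111.2 km/° = 3264 km.
At 54° latitude, spacing = 3264 × cos(54°) = 1919 km.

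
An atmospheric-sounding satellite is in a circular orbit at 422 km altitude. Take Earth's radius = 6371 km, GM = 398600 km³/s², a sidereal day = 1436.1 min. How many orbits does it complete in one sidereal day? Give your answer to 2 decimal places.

Semi-major axis a = 6371 + 422 = 6793 km. Period T = 2π√(a³/μ) = 2π√(6793³/398600) = 5571.9 s = 92.87 min.
Orbits per sidereal day = 86166 / 5571.9 = 15.464.

15.46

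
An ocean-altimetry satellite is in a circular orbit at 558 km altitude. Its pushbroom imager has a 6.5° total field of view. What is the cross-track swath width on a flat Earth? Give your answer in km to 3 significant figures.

63.4 km

Half-angle = 6.5°/2 = 3.25°.
Swath width ≈ 2h·tan(θ/2) = 2 × 558 × tan(3.25°) = 63.4 km.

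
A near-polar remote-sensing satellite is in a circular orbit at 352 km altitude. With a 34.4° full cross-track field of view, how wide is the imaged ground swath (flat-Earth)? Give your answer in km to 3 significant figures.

218 km

Half-angle = 34.4°/2 = 17.2°.
Swath width ≈ 2h·tan(θ/2) = 2 × 352 × tan(17.2°) = 217.9 km.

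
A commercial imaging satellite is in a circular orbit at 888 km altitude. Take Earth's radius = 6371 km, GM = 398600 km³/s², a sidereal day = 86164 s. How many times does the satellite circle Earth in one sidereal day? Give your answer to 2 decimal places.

Semi-major axis a = 6371 + 888 = 7259 km. Period T = 2π√(a³/μ) = 2π√(7259³/398600) = 6155.0 s = 102.58 min.
Orbits per sidereal day = 86164 / 6155.0 = 13.999.

14.00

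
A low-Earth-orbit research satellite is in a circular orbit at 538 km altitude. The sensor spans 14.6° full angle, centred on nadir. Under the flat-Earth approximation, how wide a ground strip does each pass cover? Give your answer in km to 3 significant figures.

138 km

Half-angle = 14.6°/2 = 7.3°.
Swath width ≈ 2h·tan(θ/2) = 2 × 538 × tan(7.3°) = 137.8 km.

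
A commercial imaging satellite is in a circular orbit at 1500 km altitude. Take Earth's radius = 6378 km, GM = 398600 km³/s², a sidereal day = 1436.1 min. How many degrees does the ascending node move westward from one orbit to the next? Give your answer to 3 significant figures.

29.1°

Semi-major axis a = 6378 + 1500 = 7878 km. Period T = 2π√(a³/μ) = 2π√(7878³/398600) = 6958.8 s = 115.98 min.
During one orbit Earth rotates (6958.8 / 86166) × 360° = 29.07°.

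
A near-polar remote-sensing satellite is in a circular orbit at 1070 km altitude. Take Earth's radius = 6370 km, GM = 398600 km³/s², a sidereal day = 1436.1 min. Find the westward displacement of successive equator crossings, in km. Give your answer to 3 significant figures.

2970 km

Semi-major axis a = 6370 + 1070 = 7440 km. Period T = 2π√(a³/μ) = 2π√(7440³/398600) = 6386.6 s = 106.44 min.
During one orbit Earth rotates (6386.6 / 86166) × 360° = 26.68°.
At the equator that is 26.68° × (2π·6370/360) km/° = 26.68 × 111.2 = 2967 km.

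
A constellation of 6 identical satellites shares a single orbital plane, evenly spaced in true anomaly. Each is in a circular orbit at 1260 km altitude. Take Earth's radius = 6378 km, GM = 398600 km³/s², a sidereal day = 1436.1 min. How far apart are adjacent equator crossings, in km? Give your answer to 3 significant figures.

Semi-major axis a = 6378 + 1260 = 7638 km. Period T = 2π√(a³/μ) = 2π√(7638³/398600) = 6643.3 s = 110.72 min.
Single-satellite node shift = (6643.3/86166) × 360° = 27.76°.
With 6 satellites evenly phased, successive equator crossings are 27.76/6 = 4.626° apart.
That is 4.626 × 111.3 = 515 km at the equator.

515 km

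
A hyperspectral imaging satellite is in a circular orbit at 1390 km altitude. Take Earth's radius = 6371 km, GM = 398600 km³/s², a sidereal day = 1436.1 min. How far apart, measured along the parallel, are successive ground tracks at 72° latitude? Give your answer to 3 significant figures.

Semi-major axis a = 6371 + 1390 = 7761 km. Period T = 2π√(a³/μ) = 2π√(7761³/398600) = 6804.4 s = 113.41 min.
Node shift per orbit = (6804.4/86166) × 360° = 28.43°.
Equatorial spacing = 28.43 × 111.2 km/° = 3161 km.
At 72° latitude, spacing = 3161 × cos(72°) = 977 km.

977 km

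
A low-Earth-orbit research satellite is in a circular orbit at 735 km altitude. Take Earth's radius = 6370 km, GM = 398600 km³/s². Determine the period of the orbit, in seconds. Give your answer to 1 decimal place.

Semi-major axis a = 6370 + 735 = 7105 km. Period T = 2π√(a³/μ) = 2π√(7105³/398600) = 5960.2 s = 99.34 min.

5960.2 seconds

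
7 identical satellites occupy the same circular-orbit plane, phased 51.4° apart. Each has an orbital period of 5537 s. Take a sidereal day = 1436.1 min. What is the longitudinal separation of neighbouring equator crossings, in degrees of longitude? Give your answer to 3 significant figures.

Single-satellite node shift = (5537.0/86166) × 360° = 23.13°.
With 7 satellites evenly phased, successive equator crossings are 23.13/7 = 3.305° apart.

3.30°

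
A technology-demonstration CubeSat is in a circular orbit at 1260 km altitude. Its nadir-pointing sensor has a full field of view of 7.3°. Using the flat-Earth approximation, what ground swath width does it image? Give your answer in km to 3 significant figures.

Half-angle = 7.3°/2 = 3.65°.
Swath width ≈ 2h·tan(θ/2) = 2 × 1260 × tan(3.65°) = 160.8 km.

161 km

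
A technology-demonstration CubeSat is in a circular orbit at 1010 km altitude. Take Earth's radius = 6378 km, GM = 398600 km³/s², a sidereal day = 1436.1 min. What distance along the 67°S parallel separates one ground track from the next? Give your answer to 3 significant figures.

1150 km

Semi-major axis a = 6378 + 1010 = 7388 km. Period T = 2π√(a³/μ) = 2π√(7388³/398600) = 6319.8 s = 105.33 min.
Node shift per orbit = (6319.8/86166) × 360° = 26.40°.
Equatorial spacing = 26.40 × 111.3 km/° = 2939 km.
At 67° latitude, spacing = 2939 × cos(67°) = 1148 km.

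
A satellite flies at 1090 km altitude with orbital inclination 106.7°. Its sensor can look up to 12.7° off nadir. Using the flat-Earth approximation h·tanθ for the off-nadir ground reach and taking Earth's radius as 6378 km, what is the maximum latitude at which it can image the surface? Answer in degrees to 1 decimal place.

Retrograde orbit: the ground track reaches ±(180° − i) = ±(180 − 106.7) = ±73.3°.
Sensor half-swath on the ground ≈ 1090·tan(12.7°) = 246 km = 2.21° of latitude.
Maximum observable latitude ≈ 73.3 + 2.21 = 75.5°.

75.5°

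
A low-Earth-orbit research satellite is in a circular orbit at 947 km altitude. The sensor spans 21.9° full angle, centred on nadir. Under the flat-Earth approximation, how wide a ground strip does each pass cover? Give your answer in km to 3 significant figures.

366 km

Half-angle = 21.9°/2 = 10.95°.
Swath width ≈ 2h·tan(θ/2) = 2 × 947 × tan(10.95°) = 366.4 km.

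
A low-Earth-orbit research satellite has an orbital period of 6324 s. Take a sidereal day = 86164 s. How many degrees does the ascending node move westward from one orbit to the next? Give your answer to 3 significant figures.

26.4°

During one orbit Earth rotates (6324.0 / 86164) × 360° = 26.42°.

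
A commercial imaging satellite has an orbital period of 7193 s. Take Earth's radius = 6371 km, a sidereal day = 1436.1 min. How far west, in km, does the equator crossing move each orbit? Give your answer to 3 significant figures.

3340 km

During one orbit Earth rotates (7193.0 / 86166) × 360° = 30.05°.
At the equator that is 30.05° × (2π·6371/360) km/° = 30.05 × 111.2 = 3342 km.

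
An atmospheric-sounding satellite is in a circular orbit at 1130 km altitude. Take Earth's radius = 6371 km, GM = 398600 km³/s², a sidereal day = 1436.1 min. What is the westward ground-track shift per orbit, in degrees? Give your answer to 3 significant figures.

Semi-major axis a = 6371 + 1130 = 7501 km. Period T = 2π√(a³/μ) = 2π√(7501³/398600) = 6465.3 s = 107.76 min.
During one orbit Earth rotates (6465.3 / 86166) × 360° = 27.01°.

27.0°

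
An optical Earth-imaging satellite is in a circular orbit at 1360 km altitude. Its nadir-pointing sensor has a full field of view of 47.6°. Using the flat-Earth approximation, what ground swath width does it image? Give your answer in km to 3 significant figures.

1200 km

Half-angle = 47.6°/2 = 23.8°.
Swath width ≈ 2h·tan(θ/2) = 2 × 1360 × tan(23.8°) = 1199.7 km.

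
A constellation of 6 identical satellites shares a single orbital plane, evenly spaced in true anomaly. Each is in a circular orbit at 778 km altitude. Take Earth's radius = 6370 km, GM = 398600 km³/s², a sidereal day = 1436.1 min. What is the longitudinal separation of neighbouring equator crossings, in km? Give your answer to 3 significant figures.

466 km

Semi-major axis a = 6370 + 778 = 7148 km. Period T = 2π√(a³/μ) = 2π√(7148³/398600) = 6014.3 s = 100.24 min.
Single-satellite node shift = (6014.3/86166) × 360° = 25.13°.
With 6 satellites evenly phased, successive equator crossings are 25.13/6 = 4.188° apart.
That is 4.188 × 111.2 = 466 km at the equator.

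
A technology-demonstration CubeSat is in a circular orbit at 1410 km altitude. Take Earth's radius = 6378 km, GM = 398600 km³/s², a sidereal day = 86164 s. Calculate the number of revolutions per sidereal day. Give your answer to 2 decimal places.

Semi-major axis a = 6378 + 1410 = 7788 km. Period T = 2π√(a³/μ) = 2π√(7788³/398600) = 6839.9 s = 114.00 min.
Orbits per sidereal day = 86164 / 6839.9 = 12.597.

12.60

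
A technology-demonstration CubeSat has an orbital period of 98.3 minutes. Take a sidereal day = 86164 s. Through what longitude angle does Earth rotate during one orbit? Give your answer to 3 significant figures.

T = 98.3 min = 5898.0 s.
During one orbit Earth rotates (5898.0 / 86164) × 360° = 24.64°.

24.6°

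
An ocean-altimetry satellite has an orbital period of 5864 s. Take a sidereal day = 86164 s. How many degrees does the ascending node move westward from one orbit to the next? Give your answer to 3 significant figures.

During one orbit Earth rotates (5864.0 / 86164) × 360° = 24.50°.

24.5°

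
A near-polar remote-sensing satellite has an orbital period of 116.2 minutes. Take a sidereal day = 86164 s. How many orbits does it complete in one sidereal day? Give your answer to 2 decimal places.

12.36

T = 116.2 min = 6972.0 s.
Orbits per sidereal day = 86164 / 6972.0 = 12.359.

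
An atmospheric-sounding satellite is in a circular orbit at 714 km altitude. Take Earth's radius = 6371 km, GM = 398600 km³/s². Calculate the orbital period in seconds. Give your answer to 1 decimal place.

Semi-major axis a = 6371 + 714 = 7085 km. Period T = 2π√(a³/μ) = 2π√(7085³/398600) = 5935.0 s = 98.92 min.

5935.0 seconds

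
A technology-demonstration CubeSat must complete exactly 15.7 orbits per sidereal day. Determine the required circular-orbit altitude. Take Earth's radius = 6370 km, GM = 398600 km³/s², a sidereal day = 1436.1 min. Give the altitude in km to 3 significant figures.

355 km

Required period T = 86166 / 15.7 = 5488.3 s.
From T = 2π√(a³/μ): a = (μ T²/4π²)^(1/3) = (398600 × 5488.3² / 4π²)^(1/3) = 6725 km.
Altitude h = a − R = 6725 − 6370 = 355 km.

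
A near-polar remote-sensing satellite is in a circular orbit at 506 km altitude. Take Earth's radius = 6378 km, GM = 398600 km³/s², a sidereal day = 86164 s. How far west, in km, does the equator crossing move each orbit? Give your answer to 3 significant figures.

Semi-major axis a = 6378 + 506 = 6884 km. Period T = 2π√(a³/μ) = 2π√(6884³/398600) = 5684.2 s = 94.74 min.
During one orbit Earth rotates (5684.2 / 86164) × 360° = 23.75°.
At the equator that is 23.75° × (2π·6378/360) km/° = 23.75 × 111.3 = 2644 km.

2640 km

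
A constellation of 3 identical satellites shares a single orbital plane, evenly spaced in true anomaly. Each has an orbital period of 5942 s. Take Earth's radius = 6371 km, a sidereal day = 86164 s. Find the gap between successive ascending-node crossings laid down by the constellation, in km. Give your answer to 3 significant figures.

920 km

Single-satellite node shift = (5942.0/86164) × 360° = 24.83°.
With 3 satellites evenly phased, successive equator crossings are 24.83/3 = 8.275° apart.
That is 8.275 × 111.2 = 920 km at the equator.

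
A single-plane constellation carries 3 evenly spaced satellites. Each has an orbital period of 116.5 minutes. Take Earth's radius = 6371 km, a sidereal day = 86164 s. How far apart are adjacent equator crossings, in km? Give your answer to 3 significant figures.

1080 km

T = 116.5 min = 6990.0 s.
Single-satellite node shift = (6990.0/86164) × 360° = 29.20°.
With 3 satellites evenly phased, successive equator crossings are 29.20/3 = 9.735° apart.
That is 9.735 × 111.2 = 1082 km at the equator.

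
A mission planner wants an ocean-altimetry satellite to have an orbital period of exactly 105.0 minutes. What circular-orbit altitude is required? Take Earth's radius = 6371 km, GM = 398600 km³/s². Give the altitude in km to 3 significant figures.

T = 105.0 min = 6300.0 s.
From T = 2π√(a³/μ): a = (μ T²/4π²)^(1/3) = (398600 × 6300.0² / 4π²)^(1/3) = 7373 km.
Altitude h = a − R = 7373 − 6371 = 1002 km.

1000 km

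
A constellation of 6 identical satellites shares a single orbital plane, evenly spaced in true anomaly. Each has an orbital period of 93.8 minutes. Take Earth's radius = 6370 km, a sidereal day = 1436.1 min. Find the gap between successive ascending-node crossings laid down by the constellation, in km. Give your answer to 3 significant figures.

436 km

T = 93.8 min = 5628.0 s.
Single-satellite node shift = (5628.0/86166) × 360° = 23.51°.
With 6 satellites evenly phased, successive equator crossings are 23.51/6 = 3.919° apart.
That is 3.919 × 111.2 = 436 km at the equator.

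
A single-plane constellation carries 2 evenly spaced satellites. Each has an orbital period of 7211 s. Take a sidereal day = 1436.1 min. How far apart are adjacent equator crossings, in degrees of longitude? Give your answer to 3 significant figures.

15.1°

Single-satellite node shift = (7211.0/86166) × 360° = 30.13°.
With 2 satellites evenly phased, successive equator crossings are 30.13/2 = 15.064° apart.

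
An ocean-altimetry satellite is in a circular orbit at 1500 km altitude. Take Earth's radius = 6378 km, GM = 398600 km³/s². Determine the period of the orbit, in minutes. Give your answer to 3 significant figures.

Semi-major axis a = 6378 + 1500 = 7878 km. Period T = 2π√(a³/μ) = 2π√(7878³/398600) = 6958.8 s = 115.98 min.

116 min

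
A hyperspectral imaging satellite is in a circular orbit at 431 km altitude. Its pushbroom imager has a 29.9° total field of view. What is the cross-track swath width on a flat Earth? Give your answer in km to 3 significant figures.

Half-angle = 29.9°/2 = 14.95°.
Swath width ≈ 2h·tan(θ/2) = 2 × 431 × tan(14.95°) = 230.2 km.

230 km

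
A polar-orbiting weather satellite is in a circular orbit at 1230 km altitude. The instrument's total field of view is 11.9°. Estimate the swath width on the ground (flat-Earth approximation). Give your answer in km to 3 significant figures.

256 km

Half-angle = 11.9°/2 = 5.95°.
Swath width ≈ 2h·tan(θ/2) = 2 × 1230 × tan(5.95°) = 256.4 km.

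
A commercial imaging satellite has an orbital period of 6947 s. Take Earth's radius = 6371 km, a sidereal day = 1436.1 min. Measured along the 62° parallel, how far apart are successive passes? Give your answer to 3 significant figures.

Node shift per orbit = (6947.0/86166) × 360° = 29.02°.
Equatorial spacing = 29.02 × 111.2 km/° = 3227 km.
At 62° latitude, spacing = 3227 × cos(62°) = 1515 km.

1520 km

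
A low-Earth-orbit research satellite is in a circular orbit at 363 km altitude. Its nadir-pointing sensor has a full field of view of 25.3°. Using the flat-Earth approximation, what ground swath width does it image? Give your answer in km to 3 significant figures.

Half-angle = 25.3°/2 = 12.65°.
Swath width ≈ 2h·tan(θ/2) = 2 × 363 × tan(12.65°) = 162.9 km.

163 km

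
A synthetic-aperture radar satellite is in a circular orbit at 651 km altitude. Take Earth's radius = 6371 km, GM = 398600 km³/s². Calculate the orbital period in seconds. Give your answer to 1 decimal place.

Semi-major axis a = 6371 + 651 = 7022 km. Period T = 2π√(a³/μ) = 2π√(7022³/398600) = 5856.0 s = 97.60 min.

5856.0 seconds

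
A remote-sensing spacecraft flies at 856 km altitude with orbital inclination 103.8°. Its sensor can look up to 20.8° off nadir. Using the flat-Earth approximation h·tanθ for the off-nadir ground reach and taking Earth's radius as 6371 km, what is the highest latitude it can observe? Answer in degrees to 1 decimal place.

79.1°

Retrograde orbit: the ground track reaches ±(180° − i) = ±(180 − 103.8) = ±76.2°.
Sensor half-swath on the ground ≈ 856·tan(20.8°) = 325 km = 2.92° of latitude.
Maximum observable latitude ≈ 76.2 + 2.92 = 79.1°.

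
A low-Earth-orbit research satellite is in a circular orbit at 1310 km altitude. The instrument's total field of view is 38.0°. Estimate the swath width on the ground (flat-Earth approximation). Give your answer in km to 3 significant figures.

Half-angle = 38.0°/2 = 19°.
Swath width ≈ 2h·tan(θ/2) = 2 × 1310 × tan(19°) = 902.1 km.

902 km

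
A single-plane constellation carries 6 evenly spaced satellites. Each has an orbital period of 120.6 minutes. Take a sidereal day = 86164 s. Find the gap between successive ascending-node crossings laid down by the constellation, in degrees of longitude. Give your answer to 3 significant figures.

T = 120.6 min = 7236.0 s.
Single-satellite node shift = (7236.0/86164) × 360° = 30.23°.
With 6 satellites evenly phased, successive equator crossings are 30.23/6 = 5.039° apart.

5.04°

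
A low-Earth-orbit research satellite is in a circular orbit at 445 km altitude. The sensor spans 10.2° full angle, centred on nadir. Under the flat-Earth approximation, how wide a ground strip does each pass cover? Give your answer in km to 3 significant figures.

79.4 km

Half-angle = 10.2°/2 = 5.1°.
Swath width ≈ 2h·tan(θ/2) = 2 × 445 × tan(5.1°) = 79.4 km.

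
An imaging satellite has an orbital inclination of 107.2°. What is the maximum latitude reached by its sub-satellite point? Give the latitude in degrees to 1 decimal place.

Retrograde orbit: the ground track reaches ±(180° − i) = ±(180 − 107.2) = ±72.8°.

72.8°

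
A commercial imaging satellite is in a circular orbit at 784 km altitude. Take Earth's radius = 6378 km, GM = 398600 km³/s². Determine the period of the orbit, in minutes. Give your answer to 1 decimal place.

100.5 min

Semi-major axis a = 6378 + 784 = 7162 km. Period T = 2π√(a³/μ) = 2π√(7162³/398600) = 6032.0 s = 100.53 min.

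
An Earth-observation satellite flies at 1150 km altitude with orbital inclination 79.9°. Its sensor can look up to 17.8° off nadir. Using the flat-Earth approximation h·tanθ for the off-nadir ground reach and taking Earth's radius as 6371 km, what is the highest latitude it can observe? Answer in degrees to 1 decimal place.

83.2°

For a prograde orbit the ground track reaches latitude ±i = ±79.9°.
Sensor half-swath on the ground ≈ 1150·tan(17.8°) = 369 km = 3.32° of latitude.
Maximum observable latitude ≈ 79.9 + 3.32 = 83.2°.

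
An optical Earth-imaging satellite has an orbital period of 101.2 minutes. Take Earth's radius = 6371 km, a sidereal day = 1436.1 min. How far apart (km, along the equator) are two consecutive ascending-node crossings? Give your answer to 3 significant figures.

2820 km

T = 101.2 min = 6072.0 s.
During one orbit Earth rotates (6072.0 / 86166) × 360° = 25.37°.
At the equator that is 25.37° × (2π·6371/360) km/° = 25.37 × 111.2 = 2821 km.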